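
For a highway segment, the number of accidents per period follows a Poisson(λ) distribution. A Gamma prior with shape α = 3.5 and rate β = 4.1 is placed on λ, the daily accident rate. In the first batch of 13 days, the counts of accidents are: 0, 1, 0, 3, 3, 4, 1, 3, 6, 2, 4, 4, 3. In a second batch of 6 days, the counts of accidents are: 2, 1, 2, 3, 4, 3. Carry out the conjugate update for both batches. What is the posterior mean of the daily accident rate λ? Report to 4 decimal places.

2.2727

With a Gamma(shape α, rate β) prior, the Poisson likelihood is conjugate: the posterior is Gamma(α + ΣXᵢ, β + n).
Batch 1: sum of counts S = 34 over n = 13 days.
After batch 1: Gamma(α+S, β+n) = Gamma(3.5+34, 4.1+13) = Gamma(37.5, 17.1).
Batch 2: sum of counts S = 15 over n = 6 days.
After batch 2: Gamma(α+S, β+n) = Gamma(37.5+15, 17.1+6) = Gamma(52.5, 23.1).
Posterior mean = α/β = 52.5/23.1 = 2.2727.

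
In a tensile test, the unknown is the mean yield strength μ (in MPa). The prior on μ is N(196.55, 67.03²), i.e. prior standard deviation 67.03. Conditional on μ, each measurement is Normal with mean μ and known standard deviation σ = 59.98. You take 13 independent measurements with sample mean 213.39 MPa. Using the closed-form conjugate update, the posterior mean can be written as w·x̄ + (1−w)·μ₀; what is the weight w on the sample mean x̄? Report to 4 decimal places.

For Normal data with known variance σ², a Normal(μ₀, σ₀²) prior on μ is conjugate. Posterior precision = 1/σ₀² + n/σ²; posterior mean is the precision-weighted average of μ₀ and x̄.
σ₀² = 67.03² = 4493.0209, σ² = 59.98² = 3597.6004. Prior precision 1/σ₀² = 1/4493.0209; data precision n/σ² = 13/3597.6004.
w = (n/σ²)/(1/σ₀² + n/σ²) = n·σ₀²/(σ² + n·σ₀²) = 13·4493.0209/(3597.6004 + 13·4493.0209) = 58409.2717/62006.8721 = 0.9420.

0.9420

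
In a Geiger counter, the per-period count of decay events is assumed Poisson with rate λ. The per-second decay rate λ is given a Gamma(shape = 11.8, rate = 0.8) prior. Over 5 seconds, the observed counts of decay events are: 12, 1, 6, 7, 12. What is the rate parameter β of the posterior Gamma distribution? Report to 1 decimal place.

With a Gamma(shape α, rate β) prior, the Poisson likelihood is conjugate: the posterior is Gamma(α + ΣXᵢ, β + n).
Sum of counts S = 38 over n = 5 seconds.
Posterior: Gamma(α+S, β+n) = Gamma(11.8+38, 0.8+5) = Gamma(49.8, 5.8).
Posterior β = 5.8.

5.8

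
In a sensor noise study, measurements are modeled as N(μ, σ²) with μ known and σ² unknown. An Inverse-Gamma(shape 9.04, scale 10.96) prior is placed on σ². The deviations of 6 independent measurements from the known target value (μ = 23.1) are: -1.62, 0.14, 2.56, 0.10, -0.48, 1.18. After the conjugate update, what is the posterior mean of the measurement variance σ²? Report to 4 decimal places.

With known mean μ and an Inverse-Gamma(α, β) prior on σ², the Normal likelihood is conjugate: posterior is Inv-Gamma(α + n/2, β + Σ(xᵢ−μ)²/2).
Σ(xᵢ−μ)² = (-1.62)² + (0.14)² + (2.56)² + (0.10)² + (-0.48)² + (1.18)² = 10.8304.
Posterior: Inv-Gamma(9.04 + 6/2, 10.96 + 10.8304/2) = Inv-Gamma(12.04, 16.37520).
E[σ²|data] = β/(α−1) = 16.37520/11.04 = 1.4833.

1.4833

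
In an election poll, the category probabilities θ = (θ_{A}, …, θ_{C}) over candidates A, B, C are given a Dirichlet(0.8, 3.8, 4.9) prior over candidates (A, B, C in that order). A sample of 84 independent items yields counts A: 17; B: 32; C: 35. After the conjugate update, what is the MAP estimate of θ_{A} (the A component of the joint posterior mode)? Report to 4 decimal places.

0.1856

The Dirichlet prior is conjugate to the Multinomial likelihood: each posterior αⱼ = prior αⱼ + observed count nⱼ.
Posterior concentration: (17.8, 35.8, 39.9), total = 93.5.
Joint mode component: (α_{A}−1)/(Σα−K) = 16.8/90.5 = 0.1856.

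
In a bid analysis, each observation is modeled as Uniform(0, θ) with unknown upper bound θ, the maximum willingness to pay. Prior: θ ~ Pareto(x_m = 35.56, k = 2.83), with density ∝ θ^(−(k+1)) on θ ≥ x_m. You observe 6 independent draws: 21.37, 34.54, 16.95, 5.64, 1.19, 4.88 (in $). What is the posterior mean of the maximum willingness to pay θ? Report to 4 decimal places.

A Pareto(scale x_m, shape k) prior on the upper bound θ of Uniform(0, θ) is conjugate: posterior is Pareto(max(x_m, max xᵢ), k + n).
Sample maximum = 34.54; prior scale x_m = 35.56 → posterior scale = max = 35.56.
Posterior shape = 2.83 + 6 = 8.83.
E[θ|data] = k·x_m/(k−1) = 8.83·35.56/7.83 = 40.1015.

40.1015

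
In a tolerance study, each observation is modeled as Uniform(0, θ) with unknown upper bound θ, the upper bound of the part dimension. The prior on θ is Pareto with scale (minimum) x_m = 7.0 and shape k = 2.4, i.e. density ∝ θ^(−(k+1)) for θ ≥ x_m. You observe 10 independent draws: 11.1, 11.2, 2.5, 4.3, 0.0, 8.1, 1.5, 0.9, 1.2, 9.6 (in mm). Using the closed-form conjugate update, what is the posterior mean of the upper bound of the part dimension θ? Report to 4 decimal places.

A Pareto(scale x_m, shape k) prior on the upper bound θ of Uniform(0, θ) is conjugate: posterior is Pareto(max(x_m, max xᵢ), k + n).
Sample maximum = 11.2; prior scale x_m = 7.0 → posterior scale = max = 11.2.
Posterior shape = 2.4 + 10 = 12.4.
E[θ|data] = k·x_m/(k−1) = 12.4·11.2/11.4 = 12.1825.

12.1825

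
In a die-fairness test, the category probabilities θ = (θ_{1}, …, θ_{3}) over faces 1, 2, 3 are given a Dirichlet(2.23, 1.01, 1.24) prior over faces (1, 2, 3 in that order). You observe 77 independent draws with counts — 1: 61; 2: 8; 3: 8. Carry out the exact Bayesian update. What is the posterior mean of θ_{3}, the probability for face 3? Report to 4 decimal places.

The Dirichlet prior is conjugate to the Multinomial likelihood: each posterior αⱼ = prior αⱼ + observed count nⱼ.
Posterior concentration: (63.23, 9.01, 9.24), total = 81.48.
E[θ_{3}|data] = α_{3}/Σα = 9.24/81.48 = 0.1134.

0.1134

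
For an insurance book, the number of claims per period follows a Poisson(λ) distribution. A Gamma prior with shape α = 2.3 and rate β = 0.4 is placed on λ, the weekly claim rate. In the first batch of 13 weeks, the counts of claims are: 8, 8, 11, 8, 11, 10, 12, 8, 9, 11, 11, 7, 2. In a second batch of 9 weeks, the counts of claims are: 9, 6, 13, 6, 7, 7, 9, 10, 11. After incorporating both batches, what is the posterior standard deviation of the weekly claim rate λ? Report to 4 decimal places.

With a Gamma(shape α, rate β) prior, the Poisson likelihood is conjugate: the posterior is Gamma(α + ΣXᵢ, β + n).
Batch 1: sum of counts S = 116 over n = 13 weeks.
After batch 1: Gamma(α+S, β+n) = Gamma(2.3+116, 0.4+13) = Gamma(118.3, 13.4).
Batch 2: sum of counts S = 78 over n = 9 weeks.
After batch 2: Gamma(α+S, β+n) = Gamma(118.3+78, 13.4+9) = Gamma(196.3, 22.4).
SD = √α/β = √196.3/22.4 = 0.6255.

0.6255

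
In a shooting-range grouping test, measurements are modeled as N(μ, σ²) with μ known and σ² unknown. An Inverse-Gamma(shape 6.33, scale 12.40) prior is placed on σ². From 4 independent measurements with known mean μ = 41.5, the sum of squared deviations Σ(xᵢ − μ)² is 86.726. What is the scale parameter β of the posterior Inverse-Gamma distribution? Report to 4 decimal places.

With known mean μ and an Inverse-Gamma(α, β) prior on σ², the Normal likelihood is conjugate: posterior is Inv-Gamma(α + n/2, β + Σ(xᵢ−μ)²/2).
Posterior: Inv-Gamma(6.33 + 4/2, 12.40 + 86.726/2) = Inv-Gamma(8.33, 55.7630).
Posterior β = 55.7630.

55.7630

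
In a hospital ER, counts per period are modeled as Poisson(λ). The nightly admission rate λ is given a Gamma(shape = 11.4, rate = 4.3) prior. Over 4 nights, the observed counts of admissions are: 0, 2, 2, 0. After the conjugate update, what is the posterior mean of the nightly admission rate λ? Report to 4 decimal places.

1.8554

With a Gamma(shape α, rate β) prior, the Poisson likelihood is conjugate: the posterior is Gamma(α + ΣXᵢ, β + n).
Sum of counts S = 4 over n = 4 nights.
Posterior: Gamma(α+S, β+n) = Gamma(11.4+4, 4.3+4) = Gamma(15.4, 8.3).
Posterior mean = α/β = 15.4/8.3 = 1.8554.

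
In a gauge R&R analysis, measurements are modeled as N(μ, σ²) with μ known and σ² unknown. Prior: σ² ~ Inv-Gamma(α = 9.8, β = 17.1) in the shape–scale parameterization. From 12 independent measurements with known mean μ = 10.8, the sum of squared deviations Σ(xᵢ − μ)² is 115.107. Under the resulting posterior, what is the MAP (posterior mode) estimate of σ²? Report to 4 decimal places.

With known mean μ and an Inverse-Gamma(α, β) prior on σ², the Normal likelihood is conjugate: posterior is Inv-Gamma(α + n/2, β + Σ(xᵢ−μ)²/2).
Posterior: Inv-Gamma(9.8 + 12/2, 17.1 + 115.107/2) = Inv-Gamma(15.80, 74.6535).
Mode = β/(α+1) = 74.6535/16.80 = 4.4437.

4.4437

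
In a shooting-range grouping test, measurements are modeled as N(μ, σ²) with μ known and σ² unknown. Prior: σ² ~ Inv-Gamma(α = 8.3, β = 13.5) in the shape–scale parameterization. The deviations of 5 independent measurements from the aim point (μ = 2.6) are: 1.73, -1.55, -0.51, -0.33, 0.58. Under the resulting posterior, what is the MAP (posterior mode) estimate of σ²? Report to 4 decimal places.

1.4026

With known mean μ and an Inverse-Gamma(α, β) prior on σ², the Normal likelihood is conjugate: posterior is Inv-Gamma(α + n/2, β + Σ(xᵢ−μ)²/2).
Σ(xᵢ−μ)² = (1.73)² + (-1.55)² + (-0.51)² + (-0.33)² + (0.58)² = 6.1008.
Posterior: Inv-Gamma(8.3 + 5/2, 13.5 + 6.1008/2) = Inv-Gamma(10.80, 16.55040).
Mode = β/(α+1) = 16.55040/11.80 = 1.4026.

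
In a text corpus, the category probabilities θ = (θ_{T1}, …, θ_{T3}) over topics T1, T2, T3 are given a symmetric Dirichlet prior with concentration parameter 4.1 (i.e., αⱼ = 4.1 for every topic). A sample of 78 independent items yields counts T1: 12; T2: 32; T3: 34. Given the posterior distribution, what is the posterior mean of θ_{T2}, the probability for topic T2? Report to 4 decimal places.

The Dirichlet prior is conjugate to the Multinomial likelihood: each posterior αⱼ = prior αⱼ + observed count nⱼ.
Posterior concentration: (16.1, 36.1, 38.1), total = 90.3.
E[θ_{T2}|data] = α_{T2}/Σα = 36.1/90.3 = 0.3998.

0.3998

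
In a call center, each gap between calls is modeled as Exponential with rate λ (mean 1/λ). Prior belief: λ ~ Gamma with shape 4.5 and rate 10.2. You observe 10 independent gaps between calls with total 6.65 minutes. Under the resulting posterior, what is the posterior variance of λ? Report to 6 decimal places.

With a Gamma(shape α, rate β) prior on the exponential rate λ, the posterior after n observations with total T = Σxᵢ is Gamma(α+n, β+T).
Posterior: Gamma(4.5+10, 10.2+6.65) = Gamma(14.5, 16.85).
Var = α/β² = 0.051070.

0.051070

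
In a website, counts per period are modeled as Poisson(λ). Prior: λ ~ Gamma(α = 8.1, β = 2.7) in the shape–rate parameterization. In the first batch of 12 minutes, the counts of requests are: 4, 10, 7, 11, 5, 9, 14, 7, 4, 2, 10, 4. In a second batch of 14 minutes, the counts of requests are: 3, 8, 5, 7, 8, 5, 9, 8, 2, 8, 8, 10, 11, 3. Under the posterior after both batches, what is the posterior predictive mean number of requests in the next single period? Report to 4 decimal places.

With a Gamma(shape α, rate β) prior, the Poisson likelihood is conjugate: the posterior is Gamma(α + ΣXᵢ, β + n).
Batch 1: sum of counts S = 87 over n = 12 minutes.
After batch 1: Gamma(α+S, β+n) = Gamma(8.1+87, 2.7+12) = Gamma(95.1, 14.7).
Batch 2: sum of counts S = 95 over n = 14 minutes.
After batch 2: Gamma(α+S, β+n) = Gamma(95.1+95, 14.7+14) = Gamma(190.1, 28.7).
The predictive distribution for one future period is NegBinom with mean α/β = 6.6237.

6.6237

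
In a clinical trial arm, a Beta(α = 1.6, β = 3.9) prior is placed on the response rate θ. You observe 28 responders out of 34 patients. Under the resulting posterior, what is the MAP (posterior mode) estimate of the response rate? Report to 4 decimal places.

0.7627

The Beta prior is conjugate to a Binomial/Bernoulli likelihood; the update adds successes to α and failures to β.
Posterior: Beta(α+k, β+n−k) = Beta(1.6+28, 3.9+6) = Beta(29.6, 9.9).
Mode of Beta(a,b) for a,b>1 is (a−1)/(a+b−2) = 28.6/37.5 = 0.7627.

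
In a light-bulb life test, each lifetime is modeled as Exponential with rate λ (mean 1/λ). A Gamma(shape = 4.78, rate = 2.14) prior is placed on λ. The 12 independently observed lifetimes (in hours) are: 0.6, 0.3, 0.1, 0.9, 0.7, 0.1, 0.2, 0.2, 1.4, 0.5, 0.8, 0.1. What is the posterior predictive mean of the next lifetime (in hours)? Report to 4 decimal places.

0.5095

With a Gamma(shape α, rate β) prior on the exponential rate λ, the posterior after n observations with total T = Σxᵢ is Gamma(α+n, β+T).
Sum of observations T = 5.9 hours; n = 12.
Posterior: Gamma(4.78+12, 2.14+5.9) = Gamma(16.78, 8.04).
The predictive distribution for the next observation is Lomax; its mean is β/(α−1) = 8.04/15.78 = 0.5095.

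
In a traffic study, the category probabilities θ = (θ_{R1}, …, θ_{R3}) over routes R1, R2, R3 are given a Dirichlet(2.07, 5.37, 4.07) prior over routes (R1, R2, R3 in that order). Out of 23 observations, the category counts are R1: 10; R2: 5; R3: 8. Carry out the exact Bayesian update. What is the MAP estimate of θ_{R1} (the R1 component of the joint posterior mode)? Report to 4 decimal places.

The Dirichlet prior is conjugate to the Multinomial likelihood: each posterior αⱼ = prior αⱼ + observed count nⱼ.
Posterior concentration: (12.07, 10.37, 12.07), total = 34.51.
Joint mode component: (α_{R1}−1)/(Σα−K) = 11.07/31.51 = 0.3513.

0.3513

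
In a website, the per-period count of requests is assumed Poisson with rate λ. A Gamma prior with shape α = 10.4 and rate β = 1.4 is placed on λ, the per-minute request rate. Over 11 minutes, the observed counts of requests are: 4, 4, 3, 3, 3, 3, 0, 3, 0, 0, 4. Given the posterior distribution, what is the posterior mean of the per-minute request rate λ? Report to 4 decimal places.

With a Gamma(shape α, rate β) prior, the Poisson likelihood is conjugate: the posterior is Gamma(α + ΣXᵢ, β + n).
Sum of counts S = 27 over n = 11 minutes.
Posterior: Gamma(α+S, β+n) = Gamma(10.4+27, 1.4+11) = Gamma(37.4, 12.4).
Posterior mean = α/β = 37.4/12.4 = 3.0161.

3.0161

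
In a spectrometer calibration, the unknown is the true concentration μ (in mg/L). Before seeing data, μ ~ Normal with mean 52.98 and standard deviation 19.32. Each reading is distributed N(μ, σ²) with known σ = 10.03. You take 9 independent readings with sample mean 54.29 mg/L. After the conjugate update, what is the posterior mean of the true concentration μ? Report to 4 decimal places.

54.2519

For Normal data with known variance σ², a Normal(μ₀, σ₀²) prior on μ is conjugate. Posterior precision = 1/σ₀² + n/σ²; posterior mean is the precision-weighted average of μ₀ and x̄.
n·x̄ = 9·54.29 = 488.61.
σ₀² = 19.32² = 373.2624, σ² = 10.03² = 100.6009; σ² + n·σ₀² = 100.6009 + 9·373.2624 = 3459.9625.
Posterior mean = (μ₀/σ₀² + n·x̄/σ²)/(1/σ₀² + n/σ²) = (σ²·μ₀ + σ₀²·n·x̄)/(σ² + n·σ₀²) = (100.6009·52.98 + 373.2624·488.61)/3459.9625 = 187709.576946/3459.9625 = 54.2519.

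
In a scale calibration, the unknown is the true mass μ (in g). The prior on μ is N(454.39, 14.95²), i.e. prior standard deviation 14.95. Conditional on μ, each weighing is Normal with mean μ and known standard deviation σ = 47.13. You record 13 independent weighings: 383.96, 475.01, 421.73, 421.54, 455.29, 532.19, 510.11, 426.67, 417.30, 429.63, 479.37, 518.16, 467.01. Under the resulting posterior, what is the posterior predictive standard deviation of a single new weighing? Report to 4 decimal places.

For Normal data with known variance σ², a Normal(μ₀, σ₀²) prior on μ is conjugate. Posterior precision = 1/σ₀² + n/σ²; posterior mean is the precision-weighted average of μ₀ and x̄.
σ₀² = 14.95² = 223.5025, σ² = 47.13² = 2221.2369; σ² + n·σ₀² = 2221.2369 + 13·223.5025 = 5126.7694.
Posterior precision = 1/σ₀² + n/σ² = 1/223.5025 + 13/2221.2369 = (σ² + n·σ₀²)/(σ₀²σ²) = 5126.7694/(223.5025·2221.2369); posterior variance σₙ² = σ₀²σ²/(σ² + n·σ₀²) = 223.5025·2221.2369/5126.7694 = 96.835251.
Predictive variance for one new observation = σₙ² + σ² = 223.5025·2221.2369/5126.7694 + 2221.2369 = σ²·(σ₀² + 5126.7694)/5126.7694 = 2221.2369·5350.2719/5126.7694 = 2318.072151; SD = √(2221.2369·5350.2719/5126.7694) = 48.1464.

48.1464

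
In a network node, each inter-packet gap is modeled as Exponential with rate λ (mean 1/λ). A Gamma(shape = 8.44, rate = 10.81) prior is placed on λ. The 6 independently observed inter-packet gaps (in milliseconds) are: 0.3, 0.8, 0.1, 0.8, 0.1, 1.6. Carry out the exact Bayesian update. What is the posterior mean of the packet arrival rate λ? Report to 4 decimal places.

0.9952

With a Gamma(shape α, rate β) prior on the exponential rate λ, the posterior after n observations with total T = Σxᵢ is Gamma(α+n, β+T).
Sum of observations T = 3.7 milliseconds; n = 6.
Posterior: Gamma(8.44+6, 10.81+3.7) = Gamma(14.44, 14.51).
Posterior mean of λ = α/β = 14.44/14.51 = 0.9952.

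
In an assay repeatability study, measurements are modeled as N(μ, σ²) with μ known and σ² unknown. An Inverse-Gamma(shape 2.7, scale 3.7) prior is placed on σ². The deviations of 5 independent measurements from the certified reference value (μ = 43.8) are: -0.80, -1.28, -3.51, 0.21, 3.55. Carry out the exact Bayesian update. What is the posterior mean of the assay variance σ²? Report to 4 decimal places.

With known mean μ and an Inverse-Gamma(α, β) prior on σ², the Normal likelihood is conjugate: posterior is Inv-Gamma(α + n/2, β + Σ(xᵢ−μ)²/2).
Σ(xᵢ−μ)² = (-0.80)² + (-1.28)² + (-3.51)² + (0.21)² + (3.55)² = 27.2451.
Posterior: Inv-Gamma(2.7 + 5/2, 3.7 + 27.2451/2) = Inv-Gamma(5.20, 17.32255).
E[σ²|data] = β/(α−1) = 17.32255/4.20 = 4.1244.

4.1244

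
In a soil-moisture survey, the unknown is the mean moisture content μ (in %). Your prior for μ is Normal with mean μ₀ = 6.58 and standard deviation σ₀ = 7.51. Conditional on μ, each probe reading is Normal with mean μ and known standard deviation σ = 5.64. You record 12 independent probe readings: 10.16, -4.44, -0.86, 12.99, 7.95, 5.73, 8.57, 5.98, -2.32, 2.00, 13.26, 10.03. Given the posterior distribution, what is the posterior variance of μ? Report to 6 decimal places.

For Normal data with known variance σ², a Normal(μ₀, σ₀²) prior on μ is conjugate. Posterior precision = 1/σ₀² + n/σ²; posterior mean is the precision-weighted average of μ₀ and x̄.
σ₀² = 7.51² = 56.4001, σ² = 5.64² = 31.8096; σ² + n·σ₀² = 31.8096 + 12·56.4001 = 708.6108.
Posterior precision = 1/σ₀² + n/σ² = 1/56.4001 + 12/31.8096 = (σ² + n·σ₀²)/(σ₀²σ²) = 708.6108/(56.4001·31.8096); posterior variance σₙ² = σ₀²σ²/(σ² + n·σ₀²) = 56.4001·31.8096/708.6108 = 2.531805.

2.531805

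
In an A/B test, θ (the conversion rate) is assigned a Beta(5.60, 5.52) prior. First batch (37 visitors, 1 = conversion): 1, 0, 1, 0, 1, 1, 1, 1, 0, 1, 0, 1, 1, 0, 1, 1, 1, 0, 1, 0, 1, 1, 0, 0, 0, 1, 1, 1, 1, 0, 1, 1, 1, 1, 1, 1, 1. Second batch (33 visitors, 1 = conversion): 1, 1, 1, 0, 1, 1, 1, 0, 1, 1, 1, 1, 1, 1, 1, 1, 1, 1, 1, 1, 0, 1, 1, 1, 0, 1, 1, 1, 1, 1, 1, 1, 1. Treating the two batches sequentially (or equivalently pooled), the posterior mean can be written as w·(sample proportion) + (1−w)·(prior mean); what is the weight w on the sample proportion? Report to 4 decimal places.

The Beta prior is conjugate to a Binomial/Bernoulli likelihood; the update adds successes to α and failures to β.
Total number of visitors: n = 37 + 33 = 70.
Posterior mean = (α₀+k)/(α₀+β₀+n) = [n/(α₀+β₀+n)]·(k/n) + [(α₀+β₀)/(α₀+β₀+n)]·α₀/(α₀+β₀), so only n and the prior enter the weight.
The weight on the data is w = n/(α₀+β₀+n) = 70/(5.60+5.52+70) = 70/81.12 = 0.8629.

0.8629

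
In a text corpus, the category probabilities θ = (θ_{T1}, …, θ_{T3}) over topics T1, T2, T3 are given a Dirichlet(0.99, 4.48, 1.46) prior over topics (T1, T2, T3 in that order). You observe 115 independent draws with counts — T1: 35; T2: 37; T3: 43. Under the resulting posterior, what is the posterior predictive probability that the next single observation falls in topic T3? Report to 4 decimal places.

The Dirichlet prior is conjugate to the Multinomial likelihood: each posterior αⱼ = prior αⱼ + observed count nⱼ.
Posterior concentration: (35.99, 41.48, 44.46), total = 121.93.
P(next = T3 | data) = α_{T3}/Σα = 0.3646.

0.3646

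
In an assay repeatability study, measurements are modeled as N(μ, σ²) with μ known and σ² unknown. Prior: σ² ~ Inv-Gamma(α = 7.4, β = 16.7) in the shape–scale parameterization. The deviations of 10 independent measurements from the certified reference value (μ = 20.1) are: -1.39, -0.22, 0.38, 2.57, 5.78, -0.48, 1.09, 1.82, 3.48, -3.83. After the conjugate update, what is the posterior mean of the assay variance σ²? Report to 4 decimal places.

4.6951

With known mean μ and an Inverse-Gamma(α, β) prior on σ², the Normal likelihood is conjugate: posterior is Inv-Gamma(α + n/2, β + Σ(xᵢ−μ)²/2).
Σ(xᵢ−μ)² = (-1.39)² + (-0.22)² + (0.38)² + (2.57)² + (5.78)² + (-0.48)² + (1.09)² + (1.82)² + (3.48)² + (-3.83)² = 73.6484.
Posterior: Inv-Gamma(7.4 + 10/2, 16.7 + 73.6484/2) = Inv-Gamma(12.40, 53.52420).
E[σ²|data] = β/(α−1) = 53.52420/11.40 = 4.6951.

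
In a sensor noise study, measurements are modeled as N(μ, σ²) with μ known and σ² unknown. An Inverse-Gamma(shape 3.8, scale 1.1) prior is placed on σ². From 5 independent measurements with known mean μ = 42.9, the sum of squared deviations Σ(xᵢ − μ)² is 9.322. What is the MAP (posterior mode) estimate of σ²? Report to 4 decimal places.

With known mean μ and an Inverse-Gamma(α, β) prior on σ², the Normal likelihood is conjugate: posterior is Inv-Gamma(α + n/2, β + Σ(xᵢ−μ)²/2).
Posterior: Inv-Gamma(3.8 + 5/2, 1.1 + 9.322/2) = Inv-Gamma(6.30, 5.7610).
Mode = β/(α+1) = 5.7610/7.30 = 0.7892.

0.7892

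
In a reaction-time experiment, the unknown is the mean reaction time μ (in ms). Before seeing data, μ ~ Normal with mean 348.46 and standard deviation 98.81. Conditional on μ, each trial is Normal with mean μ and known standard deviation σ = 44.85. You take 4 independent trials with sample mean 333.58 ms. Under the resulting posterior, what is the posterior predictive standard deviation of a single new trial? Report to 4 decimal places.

49.8976

For Normal data with known variance σ², a Normal(μ₀, σ₀²) prior on μ is conjugate. Posterior precision = 1/σ₀² + n/σ²; posterior mean is the precision-weighted average of μ₀ and x̄.
σ₀² = 98.81² = 9763.4161, σ² = 44.85² = 2011.5225; σ² + n·σ₀² = 2011.5225 + 4·9763.4161 = 41065.1869.
Posterior precision = 1/σ₀² + n/σ² = 1/9763.4161 + 4/2011.5225 = (σ² + n·σ₀²)/(σ₀²σ²) = 41065.1869/(9763.4161·2011.5225); posterior variance σₙ² = σ₀²σ²/(σ² + n·σ₀²) = 9763.4161·2011.5225/41065.1869 = 478.247699.
Predictive variance for one new observation = σₙ² + σ² = 9763.4161·2011.5225/41065.1869 + 2011.5225 = σ²·(σ₀² + 41065.1869)/41065.1869 = 2011.5225·50828.603/41065.1869 = 2489.770199; SD = √(2011.5225·50828.603/41065.1869) = 49.8976.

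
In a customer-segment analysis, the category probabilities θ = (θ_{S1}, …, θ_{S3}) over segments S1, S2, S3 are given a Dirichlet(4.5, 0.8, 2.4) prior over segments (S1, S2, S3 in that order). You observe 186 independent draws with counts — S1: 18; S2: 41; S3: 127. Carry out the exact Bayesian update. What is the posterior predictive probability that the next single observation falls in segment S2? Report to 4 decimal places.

0.2158

The Dirichlet prior is conjugate to the Multinomial likelihood: each posterior αⱼ = prior αⱼ + observed count nⱼ.
Posterior concentration: (22.5, 41.8, 129.4), total = 193.7.
P(next = S2 | data) = α_{S2}/Σα = 0.2158.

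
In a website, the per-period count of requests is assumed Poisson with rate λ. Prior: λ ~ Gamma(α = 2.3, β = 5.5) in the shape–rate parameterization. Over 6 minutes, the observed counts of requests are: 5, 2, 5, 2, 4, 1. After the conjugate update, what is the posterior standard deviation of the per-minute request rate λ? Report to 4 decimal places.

With a Gamma(shape α, rate β) prior, the Poisson likelihood is conjugate: the posterior is Gamma(α + ΣXᵢ, β + n).
Sum of counts S = 19 over n = 6 minutes.
Posterior: Gamma(α+S, β+n) = Gamma(2.3+19, 5.5+6) = Gamma(21.3, 11.5).
SD = √α/β = √21.3/11.5 = 0.4013.

0.4013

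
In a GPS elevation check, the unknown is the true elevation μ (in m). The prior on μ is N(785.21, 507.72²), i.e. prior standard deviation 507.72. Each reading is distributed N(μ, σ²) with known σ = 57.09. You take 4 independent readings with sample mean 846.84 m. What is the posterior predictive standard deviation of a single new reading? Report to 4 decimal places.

63.8084

For Normal data with known variance σ², a Normal(μ₀, σ₀²) prior on μ is conjugate. Posterior precision = 1/σ₀² + n/σ²; posterior mean is the precision-weighted average of μ₀ and x̄.
σ₀² = 507.72² = 257779.5984, σ² = 57.09² = 3259.2681; σ² + n·σ₀² = 3259.2681 + 4·257779.5984 = 1034377.6617.
Posterior precision = 1/σ₀² + n/σ² = 1/257779.5984 + 4/3259.2681 = (σ² + n·σ₀²)/(σ₀²σ²) = 1034377.6617/(257779.5984·3259.2681); posterior variance σₙ² = σ₀²σ²/(σ² + n·σ₀²) = 257779.5984·3259.2681/1034377.6617 = 812.249581.
Predictive variance for one new observation = σₙ² + σ² = 257779.5984·3259.2681/1034377.6617 + 3259.2681 = σ²·(σ₀² + 1034377.6617)/1034377.6617 = 3259.2681·1292157.2601/1034377.6617 = 4071.517681; SD = √(3259.2681·1292157.2601/1034377.6617) = 63.8084.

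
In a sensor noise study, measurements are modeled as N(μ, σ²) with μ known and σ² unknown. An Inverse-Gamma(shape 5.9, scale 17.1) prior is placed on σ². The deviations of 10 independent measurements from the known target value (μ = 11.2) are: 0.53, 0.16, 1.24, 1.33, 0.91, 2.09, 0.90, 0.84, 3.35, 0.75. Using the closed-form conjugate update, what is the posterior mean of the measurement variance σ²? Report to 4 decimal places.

With known mean μ and an Inverse-Gamma(α, β) prior on σ², the Normal likelihood is conjugate: posterior is Inv-Gamma(α + n/2, β + Σ(xᵢ−μ)²/2).
Σ(xᵢ−μ)² = (0.53)² + (0.16)² + (1.24)² + (1.33)² + (0.91)² + (2.09)² + (0.90)² + (0.84)² + (3.35)² + (0.75)² = 22.1098.
Posterior: Inv-Gamma(5.9 + 10/2, 17.1 + 22.1098/2) = Inv-Gamma(10.90, 28.15490).
E[σ²|data] = β/(α−1) = 28.15490/9.90 = 2.8439.

2.8439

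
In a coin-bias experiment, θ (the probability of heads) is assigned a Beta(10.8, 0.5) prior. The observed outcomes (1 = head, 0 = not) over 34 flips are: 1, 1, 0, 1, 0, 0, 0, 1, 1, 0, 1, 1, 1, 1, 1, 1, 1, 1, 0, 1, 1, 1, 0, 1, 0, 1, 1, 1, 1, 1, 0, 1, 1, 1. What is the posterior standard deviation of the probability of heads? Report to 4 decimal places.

0.0598

The Beta prior is conjugate to a Binomial/Bernoulli likelihood; the update adds successes to α and failures to β.
Posterior: Beta(α+k, β+n−k) = Beta(10.8+25, 0.5+9) = Beta(35.8, 9.5).
Var = αβ/((α+β)²(α+β+1)) = 35.8·9.5/(45.3²·46.3) = 0.00357956; SD = √0.00357956 = 0.0598.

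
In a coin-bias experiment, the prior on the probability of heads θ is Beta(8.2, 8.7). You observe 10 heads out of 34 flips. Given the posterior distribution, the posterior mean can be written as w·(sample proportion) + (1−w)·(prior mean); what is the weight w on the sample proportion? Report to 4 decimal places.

The Beta prior is conjugate to a Binomial/Bernoulli likelihood; the update adds successes to α and failures to β.
Posterior mean = (α₀+k)/(α₀+β₀+n) = [n/(α₀+β₀+n)]·(k/n) + [(α₀+β₀)/(α₀+β₀+n)]·α₀/(α₀+β₀), so only n and the prior enter the weight.
The weight on the data is w = n/(α₀+β₀+n) = 34/(8.2+8.7+34) = 34/50.9 = 0.6680.

0.6680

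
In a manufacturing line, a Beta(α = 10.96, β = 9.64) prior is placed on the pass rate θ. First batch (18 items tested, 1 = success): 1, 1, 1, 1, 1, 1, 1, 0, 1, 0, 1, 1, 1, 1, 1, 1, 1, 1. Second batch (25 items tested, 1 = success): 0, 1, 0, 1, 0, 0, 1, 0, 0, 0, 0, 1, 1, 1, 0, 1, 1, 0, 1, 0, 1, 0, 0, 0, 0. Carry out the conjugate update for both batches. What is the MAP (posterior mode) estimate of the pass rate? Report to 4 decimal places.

0.5838

The Beta prior is conjugate to a Binomial/Bernoulli likelihood; the update adds successes to α and failures to β.
After batch 1: Beta(10.96+16, 9.64+2) = Beta(26.96, 11.64).
After batch 2: Beta(26.96+10, 11.64+15) = Beta(36.96, 26.64).
Mode of Beta(a,b) for a,b>1 is (a−1)/(a+b−2) = 35.96/61.60 = 0.5838.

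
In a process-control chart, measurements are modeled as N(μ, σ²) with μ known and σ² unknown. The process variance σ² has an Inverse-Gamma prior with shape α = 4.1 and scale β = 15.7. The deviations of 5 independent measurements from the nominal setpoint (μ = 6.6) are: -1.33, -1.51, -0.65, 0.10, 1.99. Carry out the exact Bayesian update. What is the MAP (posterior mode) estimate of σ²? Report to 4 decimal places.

With known mean μ and an Inverse-Gamma(α, β) prior on σ², the Normal likelihood is conjugate: posterior is Inv-Gamma(α + n/2, β + Σ(xᵢ−μ)²/2).
Σ(xᵢ−μ)² = (-1.33)² + (-1.51)² + (-0.65)² + (0.10)² + (1.99)² = 8.4416.
Posterior: Inv-Gamma(4.1 + 5/2, 15.7 + 8.4416/2) = Inv-Gamma(6.60, 19.92080).
Mode = β/(α+1) = 19.92080/7.60 = 2.6212.

2.6212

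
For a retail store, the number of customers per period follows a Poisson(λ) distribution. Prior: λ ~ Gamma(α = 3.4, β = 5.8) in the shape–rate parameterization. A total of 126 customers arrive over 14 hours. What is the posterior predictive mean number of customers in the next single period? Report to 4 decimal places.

With a Gamma(shape α, rate β) prior, the Poisson likelihood is conjugate: the posterior is Gamma(α + ΣXᵢ, β + n).
Posterior: Gamma(α+S, β+n) = Gamma(3.4+126, 5.8+14) = Gamma(129.4, 19.8).
The predictive distribution for one future period is NegBinom with mean α/β = 6.5354.

6.5354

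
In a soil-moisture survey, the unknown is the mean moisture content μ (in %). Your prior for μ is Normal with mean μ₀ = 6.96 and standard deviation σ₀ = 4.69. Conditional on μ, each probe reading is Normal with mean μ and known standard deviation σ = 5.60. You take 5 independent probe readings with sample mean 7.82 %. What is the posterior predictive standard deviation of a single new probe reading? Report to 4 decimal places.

6.0200

For Normal data with known variance σ², a Normal(μ₀, σ₀²) prior on μ is conjugate. Posterior precision = 1/σ₀² + n/σ²; posterior mean is the precision-weighted average of μ₀ and x̄.
σ₀² = 4.69² = 21.9961, σ² = 5.60² = 31.36; σ² + n·σ₀² = 31.36 + 5·21.9961 = 141.3405.
Posterior precision = 1/σ₀² + n/σ² = 1/21.9961 + 5/31.36 = (σ² + n·σ₀²)/(σ₀²σ²) = 141.3405/(21.9961·31.36); posterior variance σₙ² = σ₀²σ²/(σ² + n·σ₀²) = 21.9961·31.36/141.3405 = 4.880397.
Predictive variance for one new observation = σₙ² + σ² = 21.9961·31.36/141.3405 + 31.36 = σ²·(σ₀² + 141.3405)/141.3405 = 31.36·163.3366/141.3405 = 36.240397; SD = √(31.36·163.3366/141.3405) = 6.0200.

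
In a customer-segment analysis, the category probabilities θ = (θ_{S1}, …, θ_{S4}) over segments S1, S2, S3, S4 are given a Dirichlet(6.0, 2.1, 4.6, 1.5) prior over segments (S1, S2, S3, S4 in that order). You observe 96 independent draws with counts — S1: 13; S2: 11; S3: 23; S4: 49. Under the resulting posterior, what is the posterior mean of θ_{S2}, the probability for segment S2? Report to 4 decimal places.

The Dirichlet prior is conjugate to the Multinomial likelihood: each posterior αⱼ = prior αⱼ + observed count nⱼ.
Posterior concentration: (19.0, 13.1, 27.6, 50.5), total = 110.2.
E[θ_{S2}|data] = α_{S2}/Σα = 13.1/110.2 = 0.1189.

0.1189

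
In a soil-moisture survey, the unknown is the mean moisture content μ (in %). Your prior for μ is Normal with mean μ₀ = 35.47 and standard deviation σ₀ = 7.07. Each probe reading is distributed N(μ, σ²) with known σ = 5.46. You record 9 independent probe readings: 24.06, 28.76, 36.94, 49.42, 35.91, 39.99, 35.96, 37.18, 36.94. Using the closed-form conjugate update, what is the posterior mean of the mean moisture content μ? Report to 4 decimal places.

36.0879

For Normal data with known variance σ², a Normal(μ₀, σ₀²) prior on μ is conjugate. Posterior precision = 1/σ₀² + n/σ²; posterior mean is the precision-weighted average of μ₀ and x̄.
Σxᵢ = 24.06 + 28.76 + 36.94 + 49.42 + 35.91 + 39.99 + 35.96 + 37.18 + 36.94 = 325.16, so n·x̄ = 325.16.
σ₀² = 7.07² = 49.9849, σ² = 5.46² = 29.8116; σ² + n·σ₀² = 29.8116 + 9·49.9849 = 479.6757.
Posterior mean = (μ₀/σ₀² + n·x̄/σ²)/(1/σ₀² + n/σ²) = (σ²·μ₀ + σ₀²·n·x̄)/(σ² + n·σ₀²) = (29.8116·35.47 + 49.9849·325.16)/479.6757 = 17310.507536/479.6757 = 36.0879.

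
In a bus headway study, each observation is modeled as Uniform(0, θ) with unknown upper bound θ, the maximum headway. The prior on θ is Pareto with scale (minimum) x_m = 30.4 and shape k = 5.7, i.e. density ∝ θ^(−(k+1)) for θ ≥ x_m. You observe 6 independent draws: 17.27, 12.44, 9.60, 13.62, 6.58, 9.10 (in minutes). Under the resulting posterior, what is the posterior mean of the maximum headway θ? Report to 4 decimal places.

33.2411

A Pareto(scale x_m, shape k) prior on the upper bound θ of Uniform(0, θ) is conjugate: posterior is Pareto(max(x_m, max xᵢ), k + n).
Sample maximum = 17.27; prior scale x_m = 30.4 → posterior scale = max = 30.40.
Posterior shape = 5.7 + 6 = 11.7.
E[θ|data] = k·x_m/(k−1) = 11.7·30.40/10.7 = 33.2411.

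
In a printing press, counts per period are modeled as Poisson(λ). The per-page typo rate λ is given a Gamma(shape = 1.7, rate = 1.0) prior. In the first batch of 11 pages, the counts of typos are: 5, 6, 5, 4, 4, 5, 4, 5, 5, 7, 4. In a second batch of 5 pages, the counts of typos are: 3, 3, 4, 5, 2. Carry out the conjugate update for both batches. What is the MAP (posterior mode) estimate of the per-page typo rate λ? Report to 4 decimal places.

4.2176

With a Gamma(shape α, rate β) prior, the Poisson likelihood is conjugate: the posterior is Gamma(α + ΣXᵢ, β + n).
Batch 1: sum of counts S = 54 over n = 11 pages.
After batch 1: Gamma(α+S, β+n) = Gamma(1.7+54, 1.0+11) = Gamma(55.7, 12.0).
Batch 2: sum of counts S = 17 over n = 5 pages.
After batch 2: Gamma(α+S, β+n) = Gamma(55.7+17, 12.0+5) = Gamma(72.7, 17.0).
Mode of Gamma(α,β) for α≥1 is (α−1)/β = 71.7/17.0 = 4.2176.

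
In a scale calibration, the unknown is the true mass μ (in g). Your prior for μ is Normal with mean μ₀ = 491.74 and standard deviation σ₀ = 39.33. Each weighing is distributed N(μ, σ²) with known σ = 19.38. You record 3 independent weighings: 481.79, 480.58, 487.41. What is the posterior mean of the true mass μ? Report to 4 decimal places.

For Normal data with known variance σ², a Normal(μ₀, σ₀²) prior on μ is conjugate. Posterior precision = 1/σ₀² + n/σ²; posterior mean is the precision-weighted average of μ₀ and x̄.
Σxᵢ = 481.79 + 480.58 + 487.41 = 1449.78, so n·x̄ = 1449.78.
σ₀² = 39.33² = 1546.8489, σ² = 19.38² = 375.5844; σ² + n·σ₀² = 375.5844 + 3·1546.8489 = 5016.1311.
Posterior mean = (μ₀/σ₀² + n·x̄/σ²)/(1/σ₀² + n/σ²) = (σ²·μ₀ + σ₀²·n·x̄)/(σ² + n·σ₀²) = (375.5844·491.74 + 1546.8489·1449.78)/5016.1311 = 2427280.471098/5016.1311 = 483.8949.

483.8949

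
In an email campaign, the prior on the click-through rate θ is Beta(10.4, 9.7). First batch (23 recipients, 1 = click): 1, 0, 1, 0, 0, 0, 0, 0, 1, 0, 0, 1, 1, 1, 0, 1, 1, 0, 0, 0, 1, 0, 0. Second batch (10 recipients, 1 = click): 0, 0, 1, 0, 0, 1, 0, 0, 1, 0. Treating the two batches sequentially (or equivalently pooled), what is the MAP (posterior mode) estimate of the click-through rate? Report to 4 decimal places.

0.4188

The Beta prior is conjugate to a Binomial/Bernoulli likelihood; the update adds successes to α and failures to β.
After batch 1: Beta(10.4+9, 9.7+14) = Beta(19.4, 23.7).
After batch 2: Beta(19.4+3, 23.7+7) = Beta(22.4, 30.7).
Mode of Beta(a,b) for a,b>1 is (a−1)/(a+b−2) = 21.4/51.1 = 0.4188.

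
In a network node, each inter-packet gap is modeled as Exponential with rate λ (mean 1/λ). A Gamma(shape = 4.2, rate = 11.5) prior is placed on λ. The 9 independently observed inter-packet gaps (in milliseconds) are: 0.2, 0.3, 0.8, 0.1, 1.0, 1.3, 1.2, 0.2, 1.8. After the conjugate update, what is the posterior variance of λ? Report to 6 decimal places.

With a Gamma(shape α, rate β) prior on the exponential rate λ, the posterior after n observations with total T = Σxᵢ is Gamma(α+n, β+T).
Sum of observations T = 6.9 milliseconds; n = 9.
Posterior: Gamma(4.2+9, 11.5+6.9) = Gamma(13.2, 18.4).
Var = α/β² = 0.038989.

0.038989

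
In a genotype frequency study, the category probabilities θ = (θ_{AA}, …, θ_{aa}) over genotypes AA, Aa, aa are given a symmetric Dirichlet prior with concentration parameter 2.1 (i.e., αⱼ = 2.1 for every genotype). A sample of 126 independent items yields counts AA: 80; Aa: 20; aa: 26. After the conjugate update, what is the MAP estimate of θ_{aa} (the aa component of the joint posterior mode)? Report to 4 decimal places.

0.2096

The Dirichlet prior is conjugate to the Multinomial likelihood: each posterior αⱼ = prior αⱼ + observed count nⱼ.
Posterior concentration: (82.1, 22.1, 28.1), total = 132.3.
Joint mode component: (α_{aa}−1)/(Σα−K) = 27.1/129.3 = 0.2096.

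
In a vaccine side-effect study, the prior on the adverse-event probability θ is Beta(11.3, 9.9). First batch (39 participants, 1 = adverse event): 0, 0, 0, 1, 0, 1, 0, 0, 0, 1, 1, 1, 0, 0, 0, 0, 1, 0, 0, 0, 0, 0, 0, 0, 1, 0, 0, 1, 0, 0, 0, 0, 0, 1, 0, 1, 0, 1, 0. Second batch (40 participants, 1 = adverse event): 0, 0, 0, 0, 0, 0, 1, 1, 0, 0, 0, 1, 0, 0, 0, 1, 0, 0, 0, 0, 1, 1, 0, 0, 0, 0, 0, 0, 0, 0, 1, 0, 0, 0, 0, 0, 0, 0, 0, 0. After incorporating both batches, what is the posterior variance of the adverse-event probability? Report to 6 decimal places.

0.002045

The Beta prior is conjugate to a Binomial/Bernoulli likelihood; the update adds successes to α and failures to β.
After batch 1: Beta(11.3+11, 9.9+28) = Beta(22.3, 37.9).
After batch 2: Beta(22.3+7, 37.9+33) = Beta(29.3, 70.9).
Var = αβ/((α+β)²(α+β+1)) = 29.3·70.9/(100.2²·101.2) = 0.002045.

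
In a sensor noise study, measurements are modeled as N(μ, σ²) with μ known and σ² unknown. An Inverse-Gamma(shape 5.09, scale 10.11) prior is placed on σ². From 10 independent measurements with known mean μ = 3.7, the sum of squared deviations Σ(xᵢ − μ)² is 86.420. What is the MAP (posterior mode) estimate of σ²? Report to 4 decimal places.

4.8079

With known mean μ and an Inverse-Gamma(α, β) prior on σ², the Normal likelihood is conjugate: posterior is Inv-Gamma(α + n/2, β + Σ(xᵢ−μ)²/2).
Posterior: Inv-Gamma(5.09 + 10/2, 10.11 + 86.420/2) = Inv-Gamma(10.09, 53.3200).
Mode = β/(α+1) = 53.3200/11.09 = 4.8079.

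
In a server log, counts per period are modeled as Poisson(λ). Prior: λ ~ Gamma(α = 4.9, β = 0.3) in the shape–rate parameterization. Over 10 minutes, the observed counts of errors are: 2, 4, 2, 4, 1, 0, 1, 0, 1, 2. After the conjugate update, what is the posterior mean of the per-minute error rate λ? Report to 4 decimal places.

2.1262

With a Gamma(shape α, rate β) prior, the Poisson likelihood is conjugate: the posterior is Gamma(α + ΣXᵢ, β + n).
Sum of counts S = 17 over n = 10 minutes.
Posterior: Gamma(α+S, β+n) = Gamma(4.9+17, 0.3+10) = Gamma(21.9, 10.3).
Posterior mean = α/β = 21.9/10.3 = 2.1262.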